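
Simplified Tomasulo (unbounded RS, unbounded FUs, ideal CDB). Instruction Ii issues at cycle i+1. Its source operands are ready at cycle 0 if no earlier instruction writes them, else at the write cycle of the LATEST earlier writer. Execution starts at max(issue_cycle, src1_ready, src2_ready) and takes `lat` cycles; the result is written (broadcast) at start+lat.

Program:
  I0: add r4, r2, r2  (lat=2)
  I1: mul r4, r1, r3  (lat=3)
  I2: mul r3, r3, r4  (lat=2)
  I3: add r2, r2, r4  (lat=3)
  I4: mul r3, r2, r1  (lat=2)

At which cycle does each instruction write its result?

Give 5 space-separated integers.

I0 add r4: issue@1 deps=(None,None) exec_start@1 write@3
I1 mul r4: issue@2 deps=(None,None) exec_start@2 write@5
I2 mul r3: issue@3 deps=(None,1) exec_start@5 write@7
I3 add r2: issue@4 deps=(None,1) exec_start@5 write@8
I4 mul r3: issue@5 deps=(3,None) exec_start@8 write@10

Answer: 3 5 7 8 10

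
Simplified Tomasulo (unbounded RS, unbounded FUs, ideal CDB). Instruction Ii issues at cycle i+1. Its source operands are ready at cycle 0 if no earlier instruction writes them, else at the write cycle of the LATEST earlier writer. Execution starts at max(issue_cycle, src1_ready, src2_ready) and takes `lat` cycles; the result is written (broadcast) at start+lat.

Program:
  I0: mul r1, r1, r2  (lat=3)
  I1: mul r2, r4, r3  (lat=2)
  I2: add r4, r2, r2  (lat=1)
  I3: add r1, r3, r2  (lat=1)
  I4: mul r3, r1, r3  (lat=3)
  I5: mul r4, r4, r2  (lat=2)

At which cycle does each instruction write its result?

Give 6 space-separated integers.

I0 mul r1: issue@1 deps=(None,None) exec_start@1 write@4
I1 mul r2: issue@2 deps=(None,None) exec_start@2 write@4
I2 add r4: issue@3 deps=(1,1) exec_start@4 write@5
I3 add r1: issue@4 deps=(None,1) exec_start@4 write@5
I4 mul r3: issue@5 deps=(3,None) exec_start@5 write@8
I5 mul r4: issue@6 deps=(2,1) exec_start@6 write@8

Answer: 4 4 5 5 8 8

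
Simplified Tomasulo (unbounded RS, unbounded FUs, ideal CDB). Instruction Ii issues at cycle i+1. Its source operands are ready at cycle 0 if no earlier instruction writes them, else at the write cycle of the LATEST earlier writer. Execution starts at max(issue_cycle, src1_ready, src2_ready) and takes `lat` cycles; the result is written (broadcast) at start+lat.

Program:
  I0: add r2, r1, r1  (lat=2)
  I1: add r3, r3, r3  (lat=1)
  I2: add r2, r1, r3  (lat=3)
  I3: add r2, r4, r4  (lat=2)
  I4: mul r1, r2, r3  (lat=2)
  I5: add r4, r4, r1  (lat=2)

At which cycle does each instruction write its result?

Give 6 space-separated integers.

Answer: 3 3 6 6 8 10

Derivation:
I0 add r2: issue@1 deps=(None,None) exec_start@1 write@3
I1 add r3: issue@2 deps=(None,None) exec_start@2 write@3
I2 add r2: issue@3 deps=(None,1) exec_start@3 write@6
I3 add r2: issue@4 deps=(None,None) exec_start@4 write@6
I4 mul r1: issue@5 deps=(3,1) exec_start@6 write@8
I5 add r4: issue@6 deps=(None,4) exec_start@8 write@10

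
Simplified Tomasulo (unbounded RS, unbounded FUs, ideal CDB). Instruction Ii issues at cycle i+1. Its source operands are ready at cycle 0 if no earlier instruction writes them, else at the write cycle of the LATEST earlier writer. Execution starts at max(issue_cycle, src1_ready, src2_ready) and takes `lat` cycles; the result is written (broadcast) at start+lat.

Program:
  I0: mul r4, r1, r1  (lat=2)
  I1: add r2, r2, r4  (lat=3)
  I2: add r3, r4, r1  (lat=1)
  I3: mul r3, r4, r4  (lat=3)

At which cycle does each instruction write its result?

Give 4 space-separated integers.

Answer: 3 6 4 7

Derivation:
I0 mul r4: issue@1 deps=(None,None) exec_start@1 write@3
I1 add r2: issue@2 deps=(None,0) exec_start@3 write@6
I2 add r3: issue@3 deps=(0,None) exec_start@3 write@4
I3 mul r3: issue@4 deps=(0,0) exec_start@4 write@7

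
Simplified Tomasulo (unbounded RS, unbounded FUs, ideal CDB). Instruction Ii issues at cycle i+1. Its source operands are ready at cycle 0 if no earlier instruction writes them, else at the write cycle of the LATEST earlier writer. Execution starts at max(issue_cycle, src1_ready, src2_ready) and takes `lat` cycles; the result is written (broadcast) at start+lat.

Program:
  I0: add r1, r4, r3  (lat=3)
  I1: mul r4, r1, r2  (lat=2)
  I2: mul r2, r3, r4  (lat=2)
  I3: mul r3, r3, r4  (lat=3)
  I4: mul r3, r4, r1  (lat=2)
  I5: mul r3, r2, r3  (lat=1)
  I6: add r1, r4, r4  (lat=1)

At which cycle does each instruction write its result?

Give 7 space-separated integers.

Answer: 4 6 8 9 8 9 8

Derivation:
I0 add r1: issue@1 deps=(None,None) exec_start@1 write@4
I1 mul r4: issue@2 deps=(0,None) exec_start@4 write@6
I2 mul r2: issue@3 deps=(None,1) exec_start@6 write@8
I3 mul r3: issue@4 deps=(None,1) exec_start@6 write@9
I4 mul r3: issue@5 deps=(1,0) exec_start@6 write@8
I5 mul r3: issue@6 deps=(2,4) exec_start@8 write@9
I6 add r1: issue@7 deps=(1,1) exec_start@7 write@8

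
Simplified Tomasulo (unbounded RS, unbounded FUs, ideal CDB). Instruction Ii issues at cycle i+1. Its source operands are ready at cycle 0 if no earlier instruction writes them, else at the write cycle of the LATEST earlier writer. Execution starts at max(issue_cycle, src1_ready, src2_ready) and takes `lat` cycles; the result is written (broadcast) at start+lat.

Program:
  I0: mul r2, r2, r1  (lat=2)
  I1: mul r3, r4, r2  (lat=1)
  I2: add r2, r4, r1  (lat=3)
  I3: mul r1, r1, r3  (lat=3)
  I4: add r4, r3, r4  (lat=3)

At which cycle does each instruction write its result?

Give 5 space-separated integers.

Answer: 3 4 6 7 8

Derivation:
I0 mul r2: issue@1 deps=(None,None) exec_start@1 write@3
I1 mul r3: issue@2 deps=(None,0) exec_start@3 write@4
I2 add r2: issue@3 deps=(None,None) exec_start@3 write@6
I3 mul r1: issue@4 deps=(None,1) exec_start@4 write@7
I4 add r4: issue@5 deps=(1,None) exec_start@5 write@8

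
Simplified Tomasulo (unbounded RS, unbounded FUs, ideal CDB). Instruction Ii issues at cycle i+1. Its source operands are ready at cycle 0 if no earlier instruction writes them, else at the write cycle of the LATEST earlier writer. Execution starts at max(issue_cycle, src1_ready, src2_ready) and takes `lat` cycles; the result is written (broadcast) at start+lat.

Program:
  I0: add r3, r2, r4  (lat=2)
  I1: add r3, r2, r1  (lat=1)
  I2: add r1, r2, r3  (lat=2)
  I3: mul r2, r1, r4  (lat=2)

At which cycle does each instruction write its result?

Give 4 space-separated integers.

Answer: 3 3 5 7

Derivation:
I0 add r3: issue@1 deps=(None,None) exec_start@1 write@3
I1 add r3: issue@2 deps=(None,None) exec_start@2 write@3
I2 add r1: issue@3 deps=(None,1) exec_start@3 write@5
I3 mul r2: issue@4 deps=(2,None) exec_start@5 write@7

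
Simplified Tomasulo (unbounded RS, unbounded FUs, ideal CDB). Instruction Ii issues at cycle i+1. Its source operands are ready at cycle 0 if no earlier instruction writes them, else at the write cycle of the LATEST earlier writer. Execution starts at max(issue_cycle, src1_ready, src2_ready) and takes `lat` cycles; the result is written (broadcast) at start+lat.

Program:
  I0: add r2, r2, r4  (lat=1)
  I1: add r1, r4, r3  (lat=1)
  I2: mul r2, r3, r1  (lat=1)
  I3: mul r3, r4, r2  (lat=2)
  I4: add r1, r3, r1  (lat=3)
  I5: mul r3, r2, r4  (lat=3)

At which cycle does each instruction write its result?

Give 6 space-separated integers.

I0 add r2: issue@1 deps=(None,None) exec_start@1 write@2
I1 add r1: issue@2 deps=(None,None) exec_start@2 write@3
I2 mul r2: issue@3 deps=(None,1) exec_start@3 write@4
I3 mul r3: issue@4 deps=(None,2) exec_start@4 write@6
I4 add r1: issue@5 deps=(3,1) exec_start@6 write@9
I5 mul r3: issue@6 deps=(2,None) exec_start@6 write@9

Answer: 2 3 4 6 9 9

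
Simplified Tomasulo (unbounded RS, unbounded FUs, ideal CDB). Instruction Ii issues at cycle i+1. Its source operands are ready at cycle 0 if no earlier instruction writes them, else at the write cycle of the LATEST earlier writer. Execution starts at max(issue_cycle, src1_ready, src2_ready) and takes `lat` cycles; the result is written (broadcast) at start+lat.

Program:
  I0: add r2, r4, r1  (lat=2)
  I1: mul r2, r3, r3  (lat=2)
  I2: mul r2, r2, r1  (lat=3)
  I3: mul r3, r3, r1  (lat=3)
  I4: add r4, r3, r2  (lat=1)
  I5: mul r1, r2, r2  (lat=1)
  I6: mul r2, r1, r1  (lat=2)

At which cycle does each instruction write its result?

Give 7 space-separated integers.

I0 add r2: issue@1 deps=(None,None) exec_start@1 write@3
I1 mul r2: issue@2 deps=(None,None) exec_start@2 write@4
I2 mul r2: issue@3 deps=(1,None) exec_start@4 write@7
I3 mul r3: issue@4 deps=(None,None) exec_start@4 write@7
I4 add r4: issue@5 deps=(3,2) exec_start@7 write@8
I5 mul r1: issue@6 deps=(2,2) exec_start@7 write@8
I6 mul r2: issue@7 deps=(5,5) exec_start@8 write@10

Answer: 3 4 7 7 8 8 10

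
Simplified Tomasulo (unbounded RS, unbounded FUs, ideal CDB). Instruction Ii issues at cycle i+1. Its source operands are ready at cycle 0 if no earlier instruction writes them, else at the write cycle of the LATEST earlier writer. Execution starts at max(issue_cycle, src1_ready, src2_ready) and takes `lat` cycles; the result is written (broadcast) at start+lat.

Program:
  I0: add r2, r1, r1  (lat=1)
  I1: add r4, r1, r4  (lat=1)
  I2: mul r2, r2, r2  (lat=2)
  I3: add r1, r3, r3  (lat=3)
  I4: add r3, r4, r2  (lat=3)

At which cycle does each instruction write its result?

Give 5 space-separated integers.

Answer: 2 3 5 7 8

Derivation:
I0 add r2: issue@1 deps=(None,None) exec_start@1 write@2
I1 add r4: issue@2 deps=(None,None) exec_start@2 write@3
I2 mul r2: issue@3 deps=(0,0) exec_start@3 write@5
I3 add r1: issue@4 deps=(None,None) exec_start@4 write@7
I4 add r3: issue@5 deps=(1,2) exec_start@5 write@8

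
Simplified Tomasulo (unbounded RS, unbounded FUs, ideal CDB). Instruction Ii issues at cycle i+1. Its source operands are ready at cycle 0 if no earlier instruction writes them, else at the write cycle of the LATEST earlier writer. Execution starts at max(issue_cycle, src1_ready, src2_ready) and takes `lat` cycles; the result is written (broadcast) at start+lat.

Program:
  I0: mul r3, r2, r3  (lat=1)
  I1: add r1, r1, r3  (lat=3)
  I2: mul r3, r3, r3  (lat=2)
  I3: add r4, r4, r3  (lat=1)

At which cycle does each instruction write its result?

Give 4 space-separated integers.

Answer: 2 5 5 6

Derivation:
I0 mul r3: issue@1 deps=(None,None) exec_start@1 write@2
I1 add r1: issue@2 deps=(None,0) exec_start@2 write@5
I2 mul r3: issue@3 deps=(0,0) exec_start@3 write@5
I3 add r4: issue@4 deps=(None,2) exec_start@5 write@6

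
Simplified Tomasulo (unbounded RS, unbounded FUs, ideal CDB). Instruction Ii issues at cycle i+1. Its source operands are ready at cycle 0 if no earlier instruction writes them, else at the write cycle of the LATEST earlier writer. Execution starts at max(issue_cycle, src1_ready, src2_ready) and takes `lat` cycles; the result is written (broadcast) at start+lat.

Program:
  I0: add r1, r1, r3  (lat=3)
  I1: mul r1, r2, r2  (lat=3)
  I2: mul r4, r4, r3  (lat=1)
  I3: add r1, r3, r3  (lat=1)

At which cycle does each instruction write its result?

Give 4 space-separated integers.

I0 add r1: issue@1 deps=(None,None) exec_start@1 write@4
I1 mul r1: issue@2 deps=(None,None) exec_start@2 write@5
I2 mul r4: issue@3 deps=(None,None) exec_start@3 write@4
I3 add r1: issue@4 deps=(None,None) exec_start@4 write@5

Answer: 4 5 4 5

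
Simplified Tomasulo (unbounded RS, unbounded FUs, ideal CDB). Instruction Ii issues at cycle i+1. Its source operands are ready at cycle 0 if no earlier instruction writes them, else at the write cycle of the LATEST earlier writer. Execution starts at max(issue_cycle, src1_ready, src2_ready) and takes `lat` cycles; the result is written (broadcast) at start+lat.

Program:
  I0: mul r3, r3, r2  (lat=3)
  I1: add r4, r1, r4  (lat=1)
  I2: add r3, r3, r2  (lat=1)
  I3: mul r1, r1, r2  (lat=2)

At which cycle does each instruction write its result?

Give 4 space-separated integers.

Answer: 4 3 5 6

Derivation:
I0 mul r3: issue@1 deps=(None,None) exec_start@1 write@4
I1 add r4: issue@2 deps=(None,None) exec_start@2 write@3
I2 add r3: issue@3 deps=(0,None) exec_start@4 write@5
I3 mul r1: issue@4 deps=(None,None) exec_start@4 write@6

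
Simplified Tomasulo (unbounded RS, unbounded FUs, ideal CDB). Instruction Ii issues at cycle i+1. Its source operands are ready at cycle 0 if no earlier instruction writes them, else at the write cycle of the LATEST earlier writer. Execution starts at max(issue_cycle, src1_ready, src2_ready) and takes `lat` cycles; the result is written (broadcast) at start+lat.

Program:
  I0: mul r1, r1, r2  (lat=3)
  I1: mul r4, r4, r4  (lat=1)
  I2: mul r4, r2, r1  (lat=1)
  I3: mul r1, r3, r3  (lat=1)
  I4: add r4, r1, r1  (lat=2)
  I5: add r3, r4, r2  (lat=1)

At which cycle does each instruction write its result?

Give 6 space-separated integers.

I0 mul r1: issue@1 deps=(None,None) exec_start@1 write@4
I1 mul r4: issue@2 deps=(None,None) exec_start@2 write@3
I2 mul r4: issue@3 deps=(None,0) exec_start@4 write@5
I3 mul r1: issue@4 deps=(None,None) exec_start@4 write@5
I4 add r4: issue@5 deps=(3,3) exec_start@5 write@7
I5 add r3: issue@6 deps=(4,None) exec_start@7 write@8

Answer: 4 3 5 5 7 8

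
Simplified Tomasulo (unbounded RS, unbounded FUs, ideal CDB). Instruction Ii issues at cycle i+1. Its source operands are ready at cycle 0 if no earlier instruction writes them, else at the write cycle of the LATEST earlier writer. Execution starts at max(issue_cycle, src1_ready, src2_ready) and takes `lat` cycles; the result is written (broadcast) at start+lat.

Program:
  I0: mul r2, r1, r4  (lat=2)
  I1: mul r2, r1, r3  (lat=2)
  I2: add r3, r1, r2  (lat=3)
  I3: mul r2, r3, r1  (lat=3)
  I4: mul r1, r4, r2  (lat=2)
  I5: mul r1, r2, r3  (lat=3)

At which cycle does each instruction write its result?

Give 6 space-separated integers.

Answer: 3 4 7 10 12 13

Derivation:
I0 mul r2: issue@1 deps=(None,None) exec_start@1 write@3
I1 mul r2: issue@2 deps=(None,None) exec_start@2 write@4
I2 add r3: issue@3 deps=(None,1) exec_start@4 write@7
I3 mul r2: issue@4 deps=(2,None) exec_start@7 write@10
I4 mul r1: issue@5 deps=(None,3) exec_start@10 write@12
I5 mul r1: issue@6 deps=(3,2) exec_start@10 write@13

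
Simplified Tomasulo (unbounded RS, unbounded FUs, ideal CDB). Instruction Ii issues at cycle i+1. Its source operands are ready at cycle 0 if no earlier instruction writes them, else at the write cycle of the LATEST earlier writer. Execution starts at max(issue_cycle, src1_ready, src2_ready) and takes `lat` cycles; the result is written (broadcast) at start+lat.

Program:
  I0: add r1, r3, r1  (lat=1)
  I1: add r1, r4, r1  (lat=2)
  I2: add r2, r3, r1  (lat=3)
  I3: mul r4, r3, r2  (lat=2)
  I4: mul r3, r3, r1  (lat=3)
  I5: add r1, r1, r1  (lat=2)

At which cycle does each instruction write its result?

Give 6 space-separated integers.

Answer: 2 4 7 9 8 8

Derivation:
I0 add r1: issue@1 deps=(None,None) exec_start@1 write@2
I1 add r1: issue@2 deps=(None,0) exec_start@2 write@4
I2 add r2: issue@3 deps=(None,1) exec_start@4 write@7
I3 mul r4: issue@4 deps=(None,2) exec_start@7 write@9
I4 mul r3: issue@5 deps=(None,1) exec_start@5 write@8
I5 add r1: issue@6 deps=(1,1) exec_start@6 write@8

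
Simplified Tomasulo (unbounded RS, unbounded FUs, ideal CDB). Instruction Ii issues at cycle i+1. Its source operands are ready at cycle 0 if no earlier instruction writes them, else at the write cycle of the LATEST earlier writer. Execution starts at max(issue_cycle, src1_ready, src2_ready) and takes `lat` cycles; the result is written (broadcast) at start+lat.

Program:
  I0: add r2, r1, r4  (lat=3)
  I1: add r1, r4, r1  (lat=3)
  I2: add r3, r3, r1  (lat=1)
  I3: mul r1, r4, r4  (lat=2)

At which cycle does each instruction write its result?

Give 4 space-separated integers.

Answer: 4 5 6 6

Derivation:
I0 add r2: issue@1 deps=(None,None) exec_start@1 write@4
I1 add r1: issue@2 deps=(None,None) exec_start@2 write@5
I2 add r3: issue@3 deps=(None,1) exec_start@5 write@6
I3 mul r1: issue@4 deps=(None,None) exec_start@4 write@6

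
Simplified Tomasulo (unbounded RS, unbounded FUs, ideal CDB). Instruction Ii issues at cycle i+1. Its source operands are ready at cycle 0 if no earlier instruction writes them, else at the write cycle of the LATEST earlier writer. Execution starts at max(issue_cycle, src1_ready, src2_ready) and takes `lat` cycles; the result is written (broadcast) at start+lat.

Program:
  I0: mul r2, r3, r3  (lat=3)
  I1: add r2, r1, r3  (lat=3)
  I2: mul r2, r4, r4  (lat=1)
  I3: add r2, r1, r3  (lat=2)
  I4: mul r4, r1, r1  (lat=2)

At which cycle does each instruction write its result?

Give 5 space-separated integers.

Answer: 4 5 4 6 7

Derivation:
I0 mul r2: issue@1 deps=(None,None) exec_start@1 write@4
I1 add r2: issue@2 deps=(None,None) exec_start@2 write@5
I2 mul r2: issue@3 deps=(None,None) exec_start@3 write@4
I3 add r2: issue@4 deps=(None,None) exec_start@4 write@6
I4 mul r4: issue@5 deps=(None,None) exec_start@5 write@7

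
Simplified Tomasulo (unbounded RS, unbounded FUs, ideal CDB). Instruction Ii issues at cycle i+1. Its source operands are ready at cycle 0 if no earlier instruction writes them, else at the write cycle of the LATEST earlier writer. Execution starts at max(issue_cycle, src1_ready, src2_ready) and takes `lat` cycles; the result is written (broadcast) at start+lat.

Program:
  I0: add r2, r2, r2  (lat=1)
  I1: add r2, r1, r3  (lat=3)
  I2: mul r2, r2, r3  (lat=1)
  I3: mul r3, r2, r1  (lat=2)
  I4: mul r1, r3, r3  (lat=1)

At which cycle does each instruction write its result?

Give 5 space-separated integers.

Answer: 2 5 6 8 9

Derivation:
I0 add r2: issue@1 deps=(None,None) exec_start@1 write@2
I1 add r2: issue@2 deps=(None,None) exec_start@2 write@5
I2 mul r2: issue@3 deps=(1,None) exec_start@5 write@6
I3 mul r3: issue@4 deps=(2,None) exec_start@6 write@8
I4 mul r1: issue@5 deps=(3,3) exec_start@8 write@9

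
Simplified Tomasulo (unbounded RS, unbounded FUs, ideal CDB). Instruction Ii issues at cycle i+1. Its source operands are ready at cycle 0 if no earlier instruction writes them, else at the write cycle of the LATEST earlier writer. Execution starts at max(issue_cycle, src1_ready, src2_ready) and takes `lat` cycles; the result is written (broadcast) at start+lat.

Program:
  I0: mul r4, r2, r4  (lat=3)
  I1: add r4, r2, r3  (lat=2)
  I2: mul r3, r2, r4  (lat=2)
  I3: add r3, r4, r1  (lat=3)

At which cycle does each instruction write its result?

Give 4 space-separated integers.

I0 mul r4: issue@1 deps=(None,None) exec_start@1 write@4
I1 add r4: issue@2 deps=(None,None) exec_start@2 write@4
I2 mul r3: issue@3 deps=(None,1) exec_start@4 write@6
I3 add r3: issue@4 deps=(1,None) exec_start@4 write@7

Answer: 4 4 6 7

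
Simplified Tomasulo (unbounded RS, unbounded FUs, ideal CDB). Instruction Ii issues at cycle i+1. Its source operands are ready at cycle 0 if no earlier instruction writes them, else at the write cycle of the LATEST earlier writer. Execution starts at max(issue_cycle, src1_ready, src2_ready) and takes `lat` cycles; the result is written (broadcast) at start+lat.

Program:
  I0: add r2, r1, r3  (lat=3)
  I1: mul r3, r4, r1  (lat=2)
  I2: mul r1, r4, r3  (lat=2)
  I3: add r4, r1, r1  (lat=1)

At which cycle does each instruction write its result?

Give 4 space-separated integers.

I0 add r2: issue@1 deps=(None,None) exec_start@1 write@4
I1 mul r3: issue@2 deps=(None,None) exec_start@2 write@4
I2 mul r1: issue@3 deps=(None,1) exec_start@4 write@6
I3 add r4: issue@4 deps=(2,2) exec_start@6 write@7

Answer: 4 4 6 7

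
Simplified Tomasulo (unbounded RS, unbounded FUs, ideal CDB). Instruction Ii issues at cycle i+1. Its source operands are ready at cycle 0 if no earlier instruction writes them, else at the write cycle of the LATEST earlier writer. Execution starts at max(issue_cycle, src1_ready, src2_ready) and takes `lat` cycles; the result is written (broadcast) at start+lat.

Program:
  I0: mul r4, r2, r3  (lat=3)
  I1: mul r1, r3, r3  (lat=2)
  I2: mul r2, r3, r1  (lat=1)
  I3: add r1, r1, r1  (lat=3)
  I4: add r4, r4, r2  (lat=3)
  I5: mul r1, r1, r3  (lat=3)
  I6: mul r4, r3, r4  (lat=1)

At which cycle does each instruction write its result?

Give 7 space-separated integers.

Answer: 4 4 5 7 8 10 9

Derivation:
I0 mul r4: issue@1 deps=(None,None) exec_start@1 write@4
I1 mul r1: issue@2 deps=(None,None) exec_start@2 write@4
I2 mul r2: issue@3 deps=(None,1) exec_start@4 write@5
I3 add r1: issue@4 deps=(1,1) exec_start@4 write@7
I4 add r4: issue@5 deps=(0,2) exec_start@5 write@8
I5 mul r1: issue@6 deps=(3,None) exec_start@7 write@10
I6 mul r4: issue@7 deps=(None,4) exec_start@8 write@9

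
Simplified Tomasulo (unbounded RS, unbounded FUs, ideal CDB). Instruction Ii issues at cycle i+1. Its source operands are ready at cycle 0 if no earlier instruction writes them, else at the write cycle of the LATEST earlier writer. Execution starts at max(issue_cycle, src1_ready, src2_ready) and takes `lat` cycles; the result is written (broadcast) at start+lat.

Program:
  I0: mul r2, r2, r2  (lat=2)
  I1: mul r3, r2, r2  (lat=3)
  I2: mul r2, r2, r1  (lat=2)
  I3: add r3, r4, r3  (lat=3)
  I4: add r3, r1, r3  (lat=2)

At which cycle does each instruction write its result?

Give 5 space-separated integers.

Answer: 3 6 5 9 11

Derivation:
I0 mul r2: issue@1 deps=(None,None) exec_start@1 write@3
I1 mul r3: issue@2 deps=(0,0) exec_start@3 write@6
I2 mul r2: issue@3 deps=(0,None) exec_start@3 write@5
I3 add r3: issue@4 deps=(None,1) exec_start@6 write@9
I4 add r3: issue@5 deps=(None,3) exec_start@9 write@11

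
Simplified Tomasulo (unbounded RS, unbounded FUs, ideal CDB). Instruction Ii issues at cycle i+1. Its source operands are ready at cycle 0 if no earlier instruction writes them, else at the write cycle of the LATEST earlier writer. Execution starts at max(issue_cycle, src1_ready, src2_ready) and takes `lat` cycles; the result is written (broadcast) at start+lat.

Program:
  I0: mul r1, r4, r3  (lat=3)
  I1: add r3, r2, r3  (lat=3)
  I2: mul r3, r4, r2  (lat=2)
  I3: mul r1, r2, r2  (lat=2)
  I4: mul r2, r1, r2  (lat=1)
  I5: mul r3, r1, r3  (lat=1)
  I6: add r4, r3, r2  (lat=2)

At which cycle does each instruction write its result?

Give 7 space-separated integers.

Answer: 4 5 5 6 7 7 9

Derivation:
I0 mul r1: issue@1 deps=(None,None) exec_start@1 write@4
I1 add r3: issue@2 deps=(None,None) exec_start@2 write@5
I2 mul r3: issue@3 deps=(None,None) exec_start@3 write@5
I3 mul r1: issue@4 deps=(None,None) exec_start@4 write@6
I4 mul r2: issue@5 deps=(3,None) exec_start@6 write@7
I5 mul r3: issue@6 deps=(3,2) exec_start@6 write@7
I6 add r4: issue@7 deps=(5,4) exec_start@7 write@9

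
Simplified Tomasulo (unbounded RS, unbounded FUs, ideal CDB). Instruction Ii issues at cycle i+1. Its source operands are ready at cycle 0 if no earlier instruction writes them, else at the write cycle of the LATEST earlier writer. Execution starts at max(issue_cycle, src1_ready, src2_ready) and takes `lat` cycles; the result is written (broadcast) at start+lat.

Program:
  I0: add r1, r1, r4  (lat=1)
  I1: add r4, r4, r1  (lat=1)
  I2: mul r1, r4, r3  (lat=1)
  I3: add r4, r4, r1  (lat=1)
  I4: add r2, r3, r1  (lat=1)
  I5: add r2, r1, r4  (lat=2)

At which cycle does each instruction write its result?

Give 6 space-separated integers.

Answer: 2 3 4 5 6 8

Derivation:
I0 add r1: issue@1 deps=(None,None) exec_start@1 write@2
I1 add r4: issue@2 deps=(None,0) exec_start@2 write@3
I2 mul r1: issue@3 deps=(1,None) exec_start@3 write@4
I3 add r4: issue@4 deps=(1,2) exec_start@4 write@5
I4 add r2: issue@5 deps=(None,2) exec_start@5 write@6
I5 add r2: issue@6 deps=(2,3) exec_start@6 write@8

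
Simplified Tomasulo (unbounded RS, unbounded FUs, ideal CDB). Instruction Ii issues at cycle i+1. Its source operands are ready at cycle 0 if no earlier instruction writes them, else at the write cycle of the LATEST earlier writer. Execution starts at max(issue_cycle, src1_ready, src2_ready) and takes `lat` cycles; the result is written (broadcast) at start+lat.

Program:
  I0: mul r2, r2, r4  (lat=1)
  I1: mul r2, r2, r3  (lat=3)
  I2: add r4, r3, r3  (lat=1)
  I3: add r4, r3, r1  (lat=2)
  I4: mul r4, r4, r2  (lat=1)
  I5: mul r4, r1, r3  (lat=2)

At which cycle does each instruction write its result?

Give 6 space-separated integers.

Answer: 2 5 4 6 7 8

Derivation:
I0 mul r2: issue@1 deps=(None,None) exec_start@1 write@2
I1 mul r2: issue@2 deps=(0,None) exec_start@2 write@5
I2 add r4: issue@3 deps=(None,None) exec_start@3 write@4
I3 add r4: issue@4 deps=(None,None) exec_start@4 write@6
I4 mul r4: issue@5 deps=(3,1) exec_start@6 write@7
I5 mul r4: issue@6 deps=(None,None) exec_start@6 write@8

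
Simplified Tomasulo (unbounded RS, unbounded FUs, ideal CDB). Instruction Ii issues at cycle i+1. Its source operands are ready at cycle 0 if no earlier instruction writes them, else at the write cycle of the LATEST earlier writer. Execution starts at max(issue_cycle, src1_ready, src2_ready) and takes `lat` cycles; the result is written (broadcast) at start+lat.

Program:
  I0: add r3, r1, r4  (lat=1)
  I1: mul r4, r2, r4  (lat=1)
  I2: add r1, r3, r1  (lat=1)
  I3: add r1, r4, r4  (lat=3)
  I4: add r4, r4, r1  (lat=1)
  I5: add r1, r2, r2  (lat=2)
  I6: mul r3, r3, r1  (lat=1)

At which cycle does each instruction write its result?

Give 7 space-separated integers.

I0 add r3: issue@1 deps=(None,None) exec_start@1 write@2
I1 mul r4: issue@2 deps=(None,None) exec_start@2 write@3
I2 add r1: issue@3 deps=(0,None) exec_start@3 write@4
I3 add r1: issue@4 deps=(1,1) exec_start@4 write@7
I4 add r4: issue@5 deps=(1,3) exec_start@7 write@8
I5 add r1: issue@6 deps=(None,None) exec_start@6 write@8
I6 mul r3: issue@7 deps=(0,5) exec_start@8 write@9

Answer: 2 3 4 7 8 8 9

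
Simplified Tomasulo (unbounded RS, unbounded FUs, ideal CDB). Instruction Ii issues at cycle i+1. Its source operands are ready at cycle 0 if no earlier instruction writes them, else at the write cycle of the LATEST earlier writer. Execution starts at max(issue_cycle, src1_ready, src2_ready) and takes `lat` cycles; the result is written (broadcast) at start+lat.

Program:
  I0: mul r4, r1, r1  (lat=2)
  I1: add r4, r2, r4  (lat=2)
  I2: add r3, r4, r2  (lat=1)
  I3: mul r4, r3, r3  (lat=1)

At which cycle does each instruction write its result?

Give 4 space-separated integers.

Answer: 3 5 6 7

Derivation:
I0 mul r4: issue@1 deps=(None,None) exec_start@1 write@3
I1 add r4: issue@2 deps=(None,0) exec_start@3 write@5
I2 add r3: issue@3 deps=(1,None) exec_start@5 write@6
I3 mul r4: issue@4 deps=(2,2) exec_start@6 write@7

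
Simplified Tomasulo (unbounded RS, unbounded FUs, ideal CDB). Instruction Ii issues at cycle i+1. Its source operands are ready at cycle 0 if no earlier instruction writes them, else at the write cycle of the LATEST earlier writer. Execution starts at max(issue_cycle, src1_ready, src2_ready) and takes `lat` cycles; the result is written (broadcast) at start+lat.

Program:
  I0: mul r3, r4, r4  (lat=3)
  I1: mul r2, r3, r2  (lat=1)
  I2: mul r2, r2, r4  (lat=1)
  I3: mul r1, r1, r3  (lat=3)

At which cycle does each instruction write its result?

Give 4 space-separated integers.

Answer: 4 5 6 7

Derivation:
I0 mul r3: issue@1 deps=(None,None) exec_start@1 write@4
I1 mul r2: issue@2 deps=(0,None) exec_start@4 write@5
I2 mul r2: issue@3 deps=(1,None) exec_start@5 write@6
I3 mul r1: issue@4 deps=(None,0) exec_start@4 write@7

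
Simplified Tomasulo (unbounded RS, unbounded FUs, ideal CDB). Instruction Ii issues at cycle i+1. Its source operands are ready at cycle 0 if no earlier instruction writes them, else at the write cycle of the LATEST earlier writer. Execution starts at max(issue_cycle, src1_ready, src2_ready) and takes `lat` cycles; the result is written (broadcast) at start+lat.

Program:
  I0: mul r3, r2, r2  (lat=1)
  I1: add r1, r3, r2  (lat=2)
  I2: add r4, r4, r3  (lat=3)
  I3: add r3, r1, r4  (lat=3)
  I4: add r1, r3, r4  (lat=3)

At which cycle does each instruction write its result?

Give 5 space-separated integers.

I0 mul r3: issue@1 deps=(None,None) exec_start@1 write@2
I1 add r1: issue@2 deps=(0,None) exec_start@2 write@4
I2 add r4: issue@3 deps=(None,0) exec_start@3 write@6
I3 add r3: issue@4 deps=(1,2) exec_start@6 write@9
I4 add r1: issue@5 deps=(3,2) exec_start@9 write@12

Answer: 2 4 6 9 12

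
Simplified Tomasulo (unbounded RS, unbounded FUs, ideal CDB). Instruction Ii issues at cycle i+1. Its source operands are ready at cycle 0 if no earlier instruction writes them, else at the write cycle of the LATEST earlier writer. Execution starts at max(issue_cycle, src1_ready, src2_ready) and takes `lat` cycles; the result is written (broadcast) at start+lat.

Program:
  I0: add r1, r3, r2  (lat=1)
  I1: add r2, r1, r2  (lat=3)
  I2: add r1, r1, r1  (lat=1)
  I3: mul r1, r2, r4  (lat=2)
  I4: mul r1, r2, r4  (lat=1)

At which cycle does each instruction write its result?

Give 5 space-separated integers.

I0 add r1: issue@1 deps=(None,None) exec_start@1 write@2
I1 add r2: issue@2 deps=(0,None) exec_start@2 write@5
I2 add r1: issue@3 deps=(0,0) exec_start@3 write@4
I3 mul r1: issue@4 deps=(1,None) exec_start@5 write@7
I4 mul r1: issue@5 deps=(1,None) exec_start@5 write@6

Answer: 2 5 4 7 6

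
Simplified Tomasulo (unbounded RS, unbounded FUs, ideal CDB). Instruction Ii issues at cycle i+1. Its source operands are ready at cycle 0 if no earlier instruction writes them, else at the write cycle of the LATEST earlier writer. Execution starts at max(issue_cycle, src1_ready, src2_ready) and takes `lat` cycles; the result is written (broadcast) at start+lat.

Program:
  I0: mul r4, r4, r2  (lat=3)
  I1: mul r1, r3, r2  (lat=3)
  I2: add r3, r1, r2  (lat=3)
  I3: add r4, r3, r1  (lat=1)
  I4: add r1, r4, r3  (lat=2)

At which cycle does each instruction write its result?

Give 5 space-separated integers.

Answer: 4 5 8 9 11

Derivation:
I0 mul r4: issue@1 deps=(None,None) exec_start@1 write@4
I1 mul r1: issue@2 deps=(None,None) exec_start@2 write@5
I2 add r3: issue@3 deps=(1,None) exec_start@5 write@8
I3 add r4: issue@4 deps=(2,1) exec_start@8 write@9
I4 add r1: issue@5 deps=(3,2) exec_start@9 write@11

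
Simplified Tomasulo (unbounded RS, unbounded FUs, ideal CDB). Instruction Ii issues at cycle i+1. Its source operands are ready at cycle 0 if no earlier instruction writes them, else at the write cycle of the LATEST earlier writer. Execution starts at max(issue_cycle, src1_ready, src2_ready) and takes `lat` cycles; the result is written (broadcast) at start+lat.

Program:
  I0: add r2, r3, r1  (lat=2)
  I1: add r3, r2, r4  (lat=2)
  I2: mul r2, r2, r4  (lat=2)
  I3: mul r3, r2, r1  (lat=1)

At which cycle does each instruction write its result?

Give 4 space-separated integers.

I0 add r2: issue@1 deps=(None,None) exec_start@1 write@3
I1 add r3: issue@2 deps=(0,None) exec_start@3 write@5
I2 mul r2: issue@3 deps=(0,None) exec_start@3 write@5
I3 mul r3: issue@4 deps=(2,None) exec_start@5 write@6

Answer: 3 5 5 6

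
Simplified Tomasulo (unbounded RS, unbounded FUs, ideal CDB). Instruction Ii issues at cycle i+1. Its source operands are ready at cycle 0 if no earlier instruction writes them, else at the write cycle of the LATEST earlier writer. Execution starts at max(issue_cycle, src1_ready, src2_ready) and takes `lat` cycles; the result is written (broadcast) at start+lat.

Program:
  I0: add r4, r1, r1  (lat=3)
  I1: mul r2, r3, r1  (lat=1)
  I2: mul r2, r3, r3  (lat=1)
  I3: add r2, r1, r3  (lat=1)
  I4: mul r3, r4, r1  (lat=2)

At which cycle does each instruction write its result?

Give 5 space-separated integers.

Answer: 4 3 4 5 7

Derivation:
I0 add r4: issue@1 deps=(None,None) exec_start@1 write@4
I1 mul r2: issue@2 deps=(None,None) exec_start@2 write@3
I2 mul r2: issue@3 deps=(None,None) exec_start@3 write@4
I3 add r2: issue@4 deps=(None,None) exec_start@4 write@5
I4 mul r3: issue@5 deps=(0,None) exec_start@5 write@7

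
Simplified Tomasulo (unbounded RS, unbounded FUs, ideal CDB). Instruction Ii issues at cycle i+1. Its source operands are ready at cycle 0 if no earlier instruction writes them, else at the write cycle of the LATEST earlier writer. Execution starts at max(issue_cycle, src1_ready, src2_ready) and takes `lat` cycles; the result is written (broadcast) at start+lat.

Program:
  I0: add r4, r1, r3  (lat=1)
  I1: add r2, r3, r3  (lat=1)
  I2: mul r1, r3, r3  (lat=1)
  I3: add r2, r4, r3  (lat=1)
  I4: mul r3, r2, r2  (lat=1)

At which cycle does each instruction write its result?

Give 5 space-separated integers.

I0 add r4: issue@1 deps=(None,None) exec_start@1 write@2
I1 add r2: issue@2 deps=(None,None) exec_start@2 write@3
I2 mul r1: issue@3 deps=(None,None) exec_start@3 write@4
I3 add r2: issue@4 deps=(0,None) exec_start@4 write@5
I4 mul r3: issue@5 deps=(3,3) exec_start@5 write@6

Answer: 2 3 4 5 6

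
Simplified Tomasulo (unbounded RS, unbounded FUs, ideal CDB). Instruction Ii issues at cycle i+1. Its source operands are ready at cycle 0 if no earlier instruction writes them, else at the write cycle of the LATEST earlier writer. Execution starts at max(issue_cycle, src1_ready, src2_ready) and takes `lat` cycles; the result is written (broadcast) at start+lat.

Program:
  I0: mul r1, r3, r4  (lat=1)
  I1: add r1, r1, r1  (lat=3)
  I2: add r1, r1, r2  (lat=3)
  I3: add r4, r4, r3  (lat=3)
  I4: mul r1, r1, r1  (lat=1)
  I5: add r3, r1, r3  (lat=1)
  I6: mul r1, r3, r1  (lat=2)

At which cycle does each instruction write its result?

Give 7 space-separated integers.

Answer: 2 5 8 7 9 10 12

Derivation:
I0 mul r1: issue@1 deps=(None,None) exec_start@1 write@2
I1 add r1: issue@2 deps=(0,0) exec_start@2 write@5
I2 add r1: issue@3 deps=(1,None) exec_start@5 write@8
I3 add r4: issue@4 deps=(None,None) exec_start@4 write@7
I4 mul r1: issue@5 deps=(2,2) exec_start@8 write@9
I5 add r3: issue@6 deps=(4,None) exec_start@9 write@10
I6 mul r1: issue@7 deps=(5,4) exec_start@10 write@12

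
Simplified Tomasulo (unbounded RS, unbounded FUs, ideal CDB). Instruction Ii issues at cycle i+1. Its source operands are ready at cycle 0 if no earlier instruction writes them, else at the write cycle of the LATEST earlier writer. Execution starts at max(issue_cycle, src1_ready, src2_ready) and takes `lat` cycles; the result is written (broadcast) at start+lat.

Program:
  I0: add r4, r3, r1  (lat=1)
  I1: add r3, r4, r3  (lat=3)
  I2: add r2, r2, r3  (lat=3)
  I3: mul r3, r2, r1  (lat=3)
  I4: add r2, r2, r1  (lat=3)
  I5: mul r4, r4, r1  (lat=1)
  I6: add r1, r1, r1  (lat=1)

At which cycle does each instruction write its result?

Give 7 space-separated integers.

I0 add r4: issue@1 deps=(None,None) exec_start@1 write@2
I1 add r3: issue@2 deps=(0,None) exec_start@2 write@5
I2 add r2: issue@3 deps=(None,1) exec_start@5 write@8
I3 mul r3: issue@4 deps=(2,None) exec_start@8 write@11
I4 add r2: issue@5 deps=(2,None) exec_start@8 write@11
I5 mul r4: issue@6 deps=(0,None) exec_start@6 write@7
I6 add r1: issue@7 deps=(None,None) exec_start@7 write@8

Answer: 2 5 8 11 11 7 8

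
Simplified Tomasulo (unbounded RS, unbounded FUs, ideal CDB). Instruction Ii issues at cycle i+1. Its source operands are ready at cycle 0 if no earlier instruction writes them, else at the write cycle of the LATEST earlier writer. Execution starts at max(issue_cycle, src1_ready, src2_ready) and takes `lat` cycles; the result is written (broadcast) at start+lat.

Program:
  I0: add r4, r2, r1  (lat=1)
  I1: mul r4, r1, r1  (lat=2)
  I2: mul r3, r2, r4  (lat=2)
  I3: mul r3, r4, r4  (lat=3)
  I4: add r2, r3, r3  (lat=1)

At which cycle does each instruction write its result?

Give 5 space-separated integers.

I0 add r4: issue@1 deps=(None,None) exec_start@1 write@2
I1 mul r4: issue@2 deps=(None,None) exec_start@2 write@4
I2 mul r3: issue@3 deps=(None,1) exec_start@4 write@6
I3 mul r3: issue@4 deps=(1,1) exec_start@4 write@7
I4 add r2: issue@5 deps=(3,3) exec_start@7 write@8

Answer: 2 4 6 7 8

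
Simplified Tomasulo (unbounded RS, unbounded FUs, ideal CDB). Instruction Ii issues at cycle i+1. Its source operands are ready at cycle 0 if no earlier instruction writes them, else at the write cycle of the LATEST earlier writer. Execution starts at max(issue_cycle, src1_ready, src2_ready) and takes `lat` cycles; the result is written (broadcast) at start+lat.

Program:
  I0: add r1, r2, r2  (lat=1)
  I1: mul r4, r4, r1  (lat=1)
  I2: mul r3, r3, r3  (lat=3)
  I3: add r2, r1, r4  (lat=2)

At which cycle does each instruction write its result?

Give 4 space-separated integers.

I0 add r1: issue@1 deps=(None,None) exec_start@1 write@2
I1 mul r4: issue@2 deps=(None,0) exec_start@2 write@3
I2 mul r3: issue@3 deps=(None,None) exec_start@3 write@6
I3 add r2: issue@4 deps=(0,1) exec_start@4 write@6

Answer: 2 3 6 6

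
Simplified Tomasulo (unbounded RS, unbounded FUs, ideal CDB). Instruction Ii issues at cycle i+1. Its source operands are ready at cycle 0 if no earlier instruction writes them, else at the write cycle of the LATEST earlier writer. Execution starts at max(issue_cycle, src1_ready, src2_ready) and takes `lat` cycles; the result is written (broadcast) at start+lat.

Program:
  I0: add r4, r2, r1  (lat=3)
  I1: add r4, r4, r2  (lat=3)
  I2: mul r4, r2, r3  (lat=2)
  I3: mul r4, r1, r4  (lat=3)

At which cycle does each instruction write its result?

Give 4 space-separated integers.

Answer: 4 7 5 8

Derivation:
I0 add r4: issue@1 deps=(None,None) exec_start@1 write@4
I1 add r4: issue@2 deps=(0,None) exec_start@4 write@7
I2 mul r4: issue@3 deps=(None,None) exec_start@3 write@5
I3 mul r4: issue@4 deps=(None,2) exec_start@5 write@8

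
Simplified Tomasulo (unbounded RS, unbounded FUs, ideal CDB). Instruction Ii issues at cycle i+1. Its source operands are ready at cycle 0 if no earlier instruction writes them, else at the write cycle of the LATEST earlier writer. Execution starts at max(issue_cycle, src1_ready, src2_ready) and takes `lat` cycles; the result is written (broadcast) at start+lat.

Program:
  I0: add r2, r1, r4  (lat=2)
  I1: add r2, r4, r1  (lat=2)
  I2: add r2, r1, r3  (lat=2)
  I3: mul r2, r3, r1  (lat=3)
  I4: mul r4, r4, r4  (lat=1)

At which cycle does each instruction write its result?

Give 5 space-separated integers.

Answer: 3 4 5 7 6

Derivation:
I0 add r2: issue@1 deps=(None,None) exec_start@1 write@3
I1 add r2: issue@2 deps=(None,None) exec_start@2 write@4
I2 add r2: issue@3 deps=(None,None) exec_start@3 write@5
I3 mul r2: issue@4 deps=(None,None) exec_start@4 write@7
I4 mul r4: issue@5 deps=(None,None) exec_start@5 write@6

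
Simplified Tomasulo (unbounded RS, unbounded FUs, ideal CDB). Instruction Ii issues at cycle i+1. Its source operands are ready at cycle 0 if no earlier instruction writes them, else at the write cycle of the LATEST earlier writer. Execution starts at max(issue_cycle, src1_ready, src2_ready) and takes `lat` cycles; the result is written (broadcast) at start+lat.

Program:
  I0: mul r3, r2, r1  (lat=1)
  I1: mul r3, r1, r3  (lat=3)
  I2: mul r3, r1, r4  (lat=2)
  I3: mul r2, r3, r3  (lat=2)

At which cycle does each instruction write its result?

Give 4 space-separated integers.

I0 mul r3: issue@1 deps=(None,None) exec_start@1 write@2
I1 mul r3: issue@2 deps=(None,0) exec_start@2 write@5
I2 mul r3: issue@3 deps=(None,None) exec_start@3 write@5
I3 mul r2: issue@4 deps=(2,2) exec_start@5 write@7

Answer: 2 5 5 7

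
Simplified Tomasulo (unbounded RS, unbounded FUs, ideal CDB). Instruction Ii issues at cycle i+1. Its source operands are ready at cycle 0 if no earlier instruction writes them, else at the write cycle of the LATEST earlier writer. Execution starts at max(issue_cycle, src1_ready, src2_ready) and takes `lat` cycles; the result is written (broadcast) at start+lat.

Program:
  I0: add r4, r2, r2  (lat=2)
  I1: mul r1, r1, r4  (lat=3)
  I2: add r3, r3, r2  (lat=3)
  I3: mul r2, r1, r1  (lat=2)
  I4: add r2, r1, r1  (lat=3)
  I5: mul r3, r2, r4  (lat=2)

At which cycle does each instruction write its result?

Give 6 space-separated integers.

Answer: 3 6 6 8 9 11

Derivation:
I0 add r4: issue@1 deps=(None,None) exec_start@1 write@3
I1 mul r1: issue@2 deps=(None,0) exec_start@3 write@6
I2 add r3: issue@3 deps=(None,None) exec_start@3 write@6
I3 mul r2: issue@4 deps=(1,1) exec_start@6 write@8
I4 add r2: issue@5 deps=(1,1) exec_start@6 write@9
I5 mul r3: issue@6 deps=(4,0) exec_start@9 write@11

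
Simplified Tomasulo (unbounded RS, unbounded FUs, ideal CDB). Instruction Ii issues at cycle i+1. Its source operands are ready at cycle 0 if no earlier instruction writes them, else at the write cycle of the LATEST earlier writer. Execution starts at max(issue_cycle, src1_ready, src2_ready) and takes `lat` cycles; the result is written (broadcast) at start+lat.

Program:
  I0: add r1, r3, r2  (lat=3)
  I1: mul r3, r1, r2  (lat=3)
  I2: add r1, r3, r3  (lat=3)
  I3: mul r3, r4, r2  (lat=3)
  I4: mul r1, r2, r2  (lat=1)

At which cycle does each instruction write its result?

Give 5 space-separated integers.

Answer: 4 7 10 7 6

Derivation:
I0 add r1: issue@1 deps=(None,None) exec_start@1 write@4
I1 mul r3: issue@2 deps=(0,None) exec_start@4 write@7
I2 add r1: issue@3 deps=(1,1) exec_start@7 write@10
I3 mul r3: issue@4 deps=(None,None) exec_start@4 write@7
I4 mul r1: issue@5 deps=(None,None) exec_start@5 write@6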